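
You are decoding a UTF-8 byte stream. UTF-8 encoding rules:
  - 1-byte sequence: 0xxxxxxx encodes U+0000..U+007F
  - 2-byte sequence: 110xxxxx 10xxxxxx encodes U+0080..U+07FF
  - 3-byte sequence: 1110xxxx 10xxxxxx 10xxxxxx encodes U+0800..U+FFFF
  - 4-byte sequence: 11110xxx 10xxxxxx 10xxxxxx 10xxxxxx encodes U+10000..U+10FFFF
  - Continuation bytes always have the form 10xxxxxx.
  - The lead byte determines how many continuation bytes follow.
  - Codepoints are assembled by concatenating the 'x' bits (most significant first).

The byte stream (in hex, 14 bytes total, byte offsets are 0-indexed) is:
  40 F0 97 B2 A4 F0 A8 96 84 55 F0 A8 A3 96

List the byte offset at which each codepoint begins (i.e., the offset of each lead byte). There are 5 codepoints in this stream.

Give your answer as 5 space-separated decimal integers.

Byte[0]=40: 1-byte ASCII. cp=U+0040
Byte[1]=F0: 4-byte lead, need 3 cont bytes. acc=0x0
Byte[2]=97: continuation. acc=(acc<<6)|0x17=0x17
Byte[3]=B2: continuation. acc=(acc<<6)|0x32=0x5F2
Byte[4]=A4: continuation. acc=(acc<<6)|0x24=0x17CA4
Completed: cp=U+17CA4 (starts at byte 1)
Byte[5]=F0: 4-byte lead, need 3 cont bytes. acc=0x0
Byte[6]=A8: continuation. acc=(acc<<6)|0x28=0x28
Byte[7]=96: continuation. acc=(acc<<6)|0x16=0xA16
Byte[8]=84: continuation. acc=(acc<<6)|0x04=0x28584
Completed: cp=U+28584 (starts at byte 5)
Byte[9]=55: 1-byte ASCII. cp=U+0055
Byte[10]=F0: 4-byte lead, need 3 cont bytes. acc=0x0
Byte[11]=A8: continuation. acc=(acc<<6)|0x28=0x28
Byte[12]=A3: continuation. acc=(acc<<6)|0x23=0xA23
Byte[13]=96: continuation. acc=(acc<<6)|0x16=0x288D6
Completed: cp=U+288D6 (starts at byte 10)

Answer: 0 1 5 9 10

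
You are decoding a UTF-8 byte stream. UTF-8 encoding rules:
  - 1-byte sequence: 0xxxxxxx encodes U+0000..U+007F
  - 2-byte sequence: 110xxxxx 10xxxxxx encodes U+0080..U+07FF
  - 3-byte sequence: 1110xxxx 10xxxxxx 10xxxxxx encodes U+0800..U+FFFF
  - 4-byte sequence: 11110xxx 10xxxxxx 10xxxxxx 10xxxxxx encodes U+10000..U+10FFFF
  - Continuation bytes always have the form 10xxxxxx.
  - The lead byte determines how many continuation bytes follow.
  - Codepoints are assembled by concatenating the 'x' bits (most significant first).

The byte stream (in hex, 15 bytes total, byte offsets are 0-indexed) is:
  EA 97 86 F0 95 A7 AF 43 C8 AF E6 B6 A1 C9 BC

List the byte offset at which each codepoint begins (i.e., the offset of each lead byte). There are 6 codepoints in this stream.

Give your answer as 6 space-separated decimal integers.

Answer: 0 3 7 8 10 13

Derivation:
Byte[0]=EA: 3-byte lead, need 2 cont bytes. acc=0xA
Byte[1]=97: continuation. acc=(acc<<6)|0x17=0x297
Byte[2]=86: continuation. acc=(acc<<6)|0x06=0xA5C6
Completed: cp=U+A5C6 (starts at byte 0)
Byte[3]=F0: 4-byte lead, need 3 cont bytes. acc=0x0
Byte[4]=95: continuation. acc=(acc<<6)|0x15=0x15
Byte[5]=A7: continuation. acc=(acc<<6)|0x27=0x567
Byte[6]=AF: continuation. acc=(acc<<6)|0x2F=0x159EF
Completed: cp=U+159EF (starts at byte 3)
Byte[7]=43: 1-byte ASCII. cp=U+0043
Byte[8]=C8: 2-byte lead, need 1 cont bytes. acc=0x8
Byte[9]=AF: continuation. acc=(acc<<6)|0x2F=0x22F
Completed: cp=U+022F (starts at byte 8)
Byte[10]=E6: 3-byte lead, need 2 cont bytes. acc=0x6
Byte[11]=B6: continuation. acc=(acc<<6)|0x36=0x1B6
Byte[12]=A1: continuation. acc=(acc<<6)|0x21=0x6DA1
Completed: cp=U+6DA1 (starts at byte 10)
Byte[13]=C9: 2-byte lead, need 1 cont bytes. acc=0x9
Byte[14]=BC: continuation. acc=(acc<<6)|0x3C=0x27C
Completed: cp=U+027C (starts at byte 13)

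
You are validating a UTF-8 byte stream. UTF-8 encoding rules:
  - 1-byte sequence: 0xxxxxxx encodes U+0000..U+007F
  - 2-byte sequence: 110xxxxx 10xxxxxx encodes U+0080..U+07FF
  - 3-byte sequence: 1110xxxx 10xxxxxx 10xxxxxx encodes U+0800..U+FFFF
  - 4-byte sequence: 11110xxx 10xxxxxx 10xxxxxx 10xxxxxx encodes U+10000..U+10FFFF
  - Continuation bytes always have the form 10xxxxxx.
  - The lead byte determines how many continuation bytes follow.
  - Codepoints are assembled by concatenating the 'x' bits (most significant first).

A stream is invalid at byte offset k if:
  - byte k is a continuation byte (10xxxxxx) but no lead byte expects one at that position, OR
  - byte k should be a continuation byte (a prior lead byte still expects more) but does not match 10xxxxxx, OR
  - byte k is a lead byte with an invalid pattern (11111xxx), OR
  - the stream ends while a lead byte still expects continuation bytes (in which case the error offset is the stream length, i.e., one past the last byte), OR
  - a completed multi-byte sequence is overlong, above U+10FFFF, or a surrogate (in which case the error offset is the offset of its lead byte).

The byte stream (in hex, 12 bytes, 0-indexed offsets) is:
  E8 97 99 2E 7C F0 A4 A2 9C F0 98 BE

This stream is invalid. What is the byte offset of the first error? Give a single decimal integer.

Answer: 12

Derivation:
Byte[0]=E8: 3-byte lead, need 2 cont bytes. acc=0x8
Byte[1]=97: continuation. acc=(acc<<6)|0x17=0x217
Byte[2]=99: continuation. acc=(acc<<6)|0x19=0x85D9
Completed: cp=U+85D9 (starts at byte 0)
Byte[3]=2E: 1-byte ASCII. cp=U+002E
Byte[4]=7C: 1-byte ASCII. cp=U+007C
Byte[5]=F0: 4-byte lead, need 3 cont bytes. acc=0x0
Byte[6]=A4: continuation. acc=(acc<<6)|0x24=0x24
Byte[7]=A2: continuation. acc=(acc<<6)|0x22=0x922
Byte[8]=9C: continuation. acc=(acc<<6)|0x1C=0x2489C
Completed: cp=U+2489C (starts at byte 5)
Byte[9]=F0: 4-byte lead, need 3 cont bytes. acc=0x0
Byte[10]=98: continuation. acc=(acc<<6)|0x18=0x18
Byte[11]=BE: continuation. acc=(acc<<6)|0x3E=0x63E
Byte[12]: stream ended, expected continuation. INVALID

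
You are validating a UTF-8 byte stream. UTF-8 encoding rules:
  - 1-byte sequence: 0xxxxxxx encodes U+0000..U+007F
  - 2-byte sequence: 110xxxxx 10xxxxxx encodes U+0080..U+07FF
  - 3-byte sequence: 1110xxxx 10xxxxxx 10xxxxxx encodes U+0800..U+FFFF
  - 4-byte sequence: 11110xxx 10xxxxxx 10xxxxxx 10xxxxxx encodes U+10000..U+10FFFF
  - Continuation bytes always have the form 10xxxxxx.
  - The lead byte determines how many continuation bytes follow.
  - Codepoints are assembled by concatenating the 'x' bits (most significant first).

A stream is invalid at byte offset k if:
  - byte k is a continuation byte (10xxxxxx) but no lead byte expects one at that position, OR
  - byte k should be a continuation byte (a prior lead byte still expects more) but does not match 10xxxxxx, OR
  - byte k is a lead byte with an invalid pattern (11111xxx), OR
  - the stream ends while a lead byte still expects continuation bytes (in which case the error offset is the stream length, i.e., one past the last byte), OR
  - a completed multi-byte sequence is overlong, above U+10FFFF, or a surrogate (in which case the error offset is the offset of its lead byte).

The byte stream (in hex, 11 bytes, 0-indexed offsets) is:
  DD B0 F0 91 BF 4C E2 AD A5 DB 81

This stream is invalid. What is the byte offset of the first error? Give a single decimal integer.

Answer: 5

Derivation:
Byte[0]=DD: 2-byte lead, need 1 cont bytes. acc=0x1D
Byte[1]=B0: continuation. acc=(acc<<6)|0x30=0x770
Completed: cp=U+0770 (starts at byte 0)
Byte[2]=F0: 4-byte lead, need 3 cont bytes. acc=0x0
Byte[3]=91: continuation. acc=(acc<<6)|0x11=0x11
Byte[4]=BF: continuation. acc=(acc<<6)|0x3F=0x47F
Byte[5]=4C: expected 10xxxxxx continuation. INVALID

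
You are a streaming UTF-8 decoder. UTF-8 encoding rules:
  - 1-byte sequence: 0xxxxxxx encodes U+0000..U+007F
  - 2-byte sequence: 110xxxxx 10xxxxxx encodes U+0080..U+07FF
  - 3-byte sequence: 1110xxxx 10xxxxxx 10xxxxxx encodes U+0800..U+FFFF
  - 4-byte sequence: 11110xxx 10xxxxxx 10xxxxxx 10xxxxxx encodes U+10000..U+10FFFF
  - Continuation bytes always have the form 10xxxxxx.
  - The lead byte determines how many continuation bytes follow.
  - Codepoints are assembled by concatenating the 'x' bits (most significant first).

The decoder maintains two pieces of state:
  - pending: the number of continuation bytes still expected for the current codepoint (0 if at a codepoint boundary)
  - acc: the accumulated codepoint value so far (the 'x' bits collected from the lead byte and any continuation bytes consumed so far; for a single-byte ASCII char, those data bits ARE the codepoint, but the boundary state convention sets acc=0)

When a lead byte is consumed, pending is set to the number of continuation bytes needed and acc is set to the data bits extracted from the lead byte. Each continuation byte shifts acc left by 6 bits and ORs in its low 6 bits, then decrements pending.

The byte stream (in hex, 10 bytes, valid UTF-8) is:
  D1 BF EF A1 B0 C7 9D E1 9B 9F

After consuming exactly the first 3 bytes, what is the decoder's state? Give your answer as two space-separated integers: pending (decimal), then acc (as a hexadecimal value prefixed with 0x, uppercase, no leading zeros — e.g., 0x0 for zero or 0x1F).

Answer: 2 0xF

Derivation:
Byte[0]=D1: 2-byte lead. pending=1, acc=0x11
Byte[1]=BF: continuation. acc=(acc<<6)|0x3F=0x47F, pending=0
Byte[2]=EF: 3-byte lead. pending=2, acc=0xF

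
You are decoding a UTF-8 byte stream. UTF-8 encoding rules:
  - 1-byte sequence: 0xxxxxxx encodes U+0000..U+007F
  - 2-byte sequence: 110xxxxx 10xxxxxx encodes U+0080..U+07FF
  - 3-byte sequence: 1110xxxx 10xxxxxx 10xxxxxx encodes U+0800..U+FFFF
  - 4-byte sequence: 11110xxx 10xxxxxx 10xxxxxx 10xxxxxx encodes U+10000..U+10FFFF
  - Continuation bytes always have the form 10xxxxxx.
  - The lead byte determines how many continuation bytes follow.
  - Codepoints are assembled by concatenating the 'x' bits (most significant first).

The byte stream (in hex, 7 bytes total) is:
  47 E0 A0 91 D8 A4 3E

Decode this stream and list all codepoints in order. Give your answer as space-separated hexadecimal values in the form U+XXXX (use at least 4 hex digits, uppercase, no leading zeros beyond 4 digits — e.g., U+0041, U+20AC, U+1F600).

Byte[0]=47: 1-byte ASCII. cp=U+0047
Byte[1]=E0: 3-byte lead, need 2 cont bytes. acc=0x0
Byte[2]=A0: continuation. acc=(acc<<6)|0x20=0x20
Byte[3]=91: continuation. acc=(acc<<6)|0x11=0x811
Completed: cp=U+0811 (starts at byte 1)
Byte[4]=D8: 2-byte lead, need 1 cont bytes. acc=0x18
Byte[5]=A4: continuation. acc=(acc<<6)|0x24=0x624
Completed: cp=U+0624 (starts at byte 4)
Byte[6]=3E: 1-byte ASCII. cp=U+003E

Answer: U+0047 U+0811 U+0624 U+003E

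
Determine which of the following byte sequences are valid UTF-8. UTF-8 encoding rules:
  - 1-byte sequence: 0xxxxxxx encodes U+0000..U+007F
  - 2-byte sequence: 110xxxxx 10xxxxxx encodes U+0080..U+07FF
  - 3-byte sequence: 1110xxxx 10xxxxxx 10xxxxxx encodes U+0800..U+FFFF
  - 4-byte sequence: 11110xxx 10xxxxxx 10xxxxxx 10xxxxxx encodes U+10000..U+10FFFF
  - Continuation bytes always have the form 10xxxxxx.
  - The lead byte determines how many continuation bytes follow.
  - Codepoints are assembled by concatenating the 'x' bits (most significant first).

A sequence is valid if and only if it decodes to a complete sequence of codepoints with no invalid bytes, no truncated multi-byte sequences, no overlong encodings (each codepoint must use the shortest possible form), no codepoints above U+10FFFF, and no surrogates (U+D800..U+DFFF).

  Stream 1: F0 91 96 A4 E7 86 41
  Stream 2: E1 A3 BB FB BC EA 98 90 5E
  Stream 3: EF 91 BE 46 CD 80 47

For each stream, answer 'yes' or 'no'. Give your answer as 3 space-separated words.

Answer: no no yes

Derivation:
Stream 1: error at byte offset 6. INVALID
Stream 2: error at byte offset 3. INVALID
Stream 3: decodes cleanly. VALID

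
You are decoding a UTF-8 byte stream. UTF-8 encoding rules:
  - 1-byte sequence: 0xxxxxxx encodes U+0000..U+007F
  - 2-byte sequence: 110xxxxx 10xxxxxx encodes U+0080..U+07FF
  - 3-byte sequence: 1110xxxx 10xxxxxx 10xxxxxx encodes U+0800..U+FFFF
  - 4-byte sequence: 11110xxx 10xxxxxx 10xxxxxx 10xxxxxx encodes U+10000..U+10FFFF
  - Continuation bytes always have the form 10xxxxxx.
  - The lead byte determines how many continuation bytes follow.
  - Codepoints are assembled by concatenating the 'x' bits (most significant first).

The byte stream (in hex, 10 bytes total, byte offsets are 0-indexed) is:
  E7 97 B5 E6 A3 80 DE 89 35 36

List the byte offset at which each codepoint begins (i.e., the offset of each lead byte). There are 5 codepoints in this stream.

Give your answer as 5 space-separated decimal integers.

Answer: 0 3 6 8 9

Derivation:
Byte[0]=E7: 3-byte lead, need 2 cont bytes. acc=0x7
Byte[1]=97: continuation. acc=(acc<<6)|0x17=0x1D7
Byte[2]=B5: continuation. acc=(acc<<6)|0x35=0x75F5
Completed: cp=U+75F5 (starts at byte 0)
Byte[3]=E6: 3-byte lead, need 2 cont bytes. acc=0x6
Byte[4]=A3: continuation. acc=(acc<<6)|0x23=0x1A3
Byte[5]=80: continuation. acc=(acc<<6)|0x00=0x68C0
Completed: cp=U+68C0 (starts at byte 3)
Byte[6]=DE: 2-byte lead, need 1 cont bytes. acc=0x1E
Byte[7]=89: continuation. acc=(acc<<6)|0x09=0x789
Completed: cp=U+0789 (starts at byte 6)
Byte[8]=35: 1-byte ASCII. cp=U+0035
Byte[9]=36: 1-byte ASCII. cp=U+0036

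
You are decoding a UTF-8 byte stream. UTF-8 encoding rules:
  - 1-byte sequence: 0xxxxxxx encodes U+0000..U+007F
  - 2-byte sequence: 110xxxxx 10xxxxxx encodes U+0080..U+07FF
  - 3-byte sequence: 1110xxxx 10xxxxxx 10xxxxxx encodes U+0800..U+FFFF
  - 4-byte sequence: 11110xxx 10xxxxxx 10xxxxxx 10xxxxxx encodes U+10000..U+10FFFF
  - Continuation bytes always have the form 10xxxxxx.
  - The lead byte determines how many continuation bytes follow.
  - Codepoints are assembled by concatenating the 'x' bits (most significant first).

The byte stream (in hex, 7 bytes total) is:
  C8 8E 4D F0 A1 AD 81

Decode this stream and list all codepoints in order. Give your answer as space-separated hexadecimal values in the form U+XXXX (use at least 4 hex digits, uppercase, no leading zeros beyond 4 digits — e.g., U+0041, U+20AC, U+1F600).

Byte[0]=C8: 2-byte lead, need 1 cont bytes. acc=0x8
Byte[1]=8E: continuation. acc=(acc<<6)|0x0E=0x20E
Completed: cp=U+020E (starts at byte 0)
Byte[2]=4D: 1-byte ASCII. cp=U+004D
Byte[3]=F0: 4-byte lead, need 3 cont bytes. acc=0x0
Byte[4]=A1: continuation. acc=(acc<<6)|0x21=0x21
Byte[5]=AD: continuation. acc=(acc<<6)|0x2D=0x86D
Byte[6]=81: continuation. acc=(acc<<6)|0x01=0x21B41
Completed: cp=U+21B41 (starts at byte 3)

Answer: U+020E U+004D U+21B41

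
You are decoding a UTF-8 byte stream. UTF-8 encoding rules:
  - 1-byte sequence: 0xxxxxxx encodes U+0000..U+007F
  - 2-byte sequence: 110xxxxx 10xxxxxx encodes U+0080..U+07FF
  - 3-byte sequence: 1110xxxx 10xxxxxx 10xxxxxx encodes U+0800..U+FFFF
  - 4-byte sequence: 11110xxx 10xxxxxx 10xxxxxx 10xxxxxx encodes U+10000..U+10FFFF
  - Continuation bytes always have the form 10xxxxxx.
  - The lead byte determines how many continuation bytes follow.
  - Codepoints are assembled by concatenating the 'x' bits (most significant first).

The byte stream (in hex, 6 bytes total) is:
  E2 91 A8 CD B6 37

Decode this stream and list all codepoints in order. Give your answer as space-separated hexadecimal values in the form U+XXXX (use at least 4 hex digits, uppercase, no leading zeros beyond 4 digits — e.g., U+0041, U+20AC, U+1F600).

Answer: U+2468 U+0376 U+0037

Derivation:
Byte[0]=E2: 3-byte lead, need 2 cont bytes. acc=0x2
Byte[1]=91: continuation. acc=(acc<<6)|0x11=0x91
Byte[2]=A8: continuation. acc=(acc<<6)|0x28=0x2468
Completed: cp=U+2468 (starts at byte 0)
Byte[3]=CD: 2-byte lead, need 1 cont bytes. acc=0xD
Byte[4]=B6: continuation. acc=(acc<<6)|0x36=0x376
Completed: cp=U+0376 (starts at byte 3)
Byte[5]=37: 1-byte ASCII. cp=U+0037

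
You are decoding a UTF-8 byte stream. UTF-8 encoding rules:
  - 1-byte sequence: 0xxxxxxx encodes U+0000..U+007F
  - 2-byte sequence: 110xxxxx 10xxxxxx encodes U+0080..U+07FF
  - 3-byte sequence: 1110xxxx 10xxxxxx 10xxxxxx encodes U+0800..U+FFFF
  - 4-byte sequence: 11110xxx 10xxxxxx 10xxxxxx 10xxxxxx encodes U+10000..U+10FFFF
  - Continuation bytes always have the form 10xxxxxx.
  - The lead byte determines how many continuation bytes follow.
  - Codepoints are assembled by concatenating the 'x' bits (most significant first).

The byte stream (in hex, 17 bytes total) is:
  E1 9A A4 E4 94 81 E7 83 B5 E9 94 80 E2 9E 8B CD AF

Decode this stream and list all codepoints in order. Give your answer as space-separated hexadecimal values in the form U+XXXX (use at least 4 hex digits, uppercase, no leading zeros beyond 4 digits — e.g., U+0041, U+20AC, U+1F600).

Byte[0]=E1: 3-byte lead, need 2 cont bytes. acc=0x1
Byte[1]=9A: continuation. acc=(acc<<6)|0x1A=0x5A
Byte[2]=A4: continuation. acc=(acc<<6)|0x24=0x16A4
Completed: cp=U+16A4 (starts at byte 0)
Byte[3]=E4: 3-byte lead, need 2 cont bytes. acc=0x4
Byte[4]=94: continuation. acc=(acc<<6)|0x14=0x114
Byte[5]=81: continuation. acc=(acc<<6)|0x01=0x4501
Completed: cp=U+4501 (starts at byte 3)
Byte[6]=E7: 3-byte lead, need 2 cont bytes. acc=0x7
Byte[7]=83: continuation. acc=(acc<<6)|0x03=0x1C3
Byte[8]=B5: continuation. acc=(acc<<6)|0x35=0x70F5
Completed: cp=U+70F5 (starts at byte 6)
Byte[9]=E9: 3-byte lead, need 2 cont bytes. acc=0x9
Byte[10]=94: continuation. acc=(acc<<6)|0x14=0x254
Byte[11]=80: continuation. acc=(acc<<6)|0x00=0x9500
Completed: cp=U+9500 (starts at byte 9)
Byte[12]=E2: 3-byte lead, need 2 cont bytes. acc=0x2
Byte[13]=9E: continuation. acc=(acc<<6)|0x1E=0x9E
Byte[14]=8B: continuation. acc=(acc<<6)|0x0B=0x278B
Completed: cp=U+278B (starts at byte 12)
Byte[15]=CD: 2-byte lead, need 1 cont bytes. acc=0xD
Byte[16]=AF: continuation. acc=(acc<<6)|0x2F=0x36F
Completed: cp=U+036F (starts at byte 15)

Answer: U+16A4 U+4501 U+70F5 U+9500 U+278B U+036F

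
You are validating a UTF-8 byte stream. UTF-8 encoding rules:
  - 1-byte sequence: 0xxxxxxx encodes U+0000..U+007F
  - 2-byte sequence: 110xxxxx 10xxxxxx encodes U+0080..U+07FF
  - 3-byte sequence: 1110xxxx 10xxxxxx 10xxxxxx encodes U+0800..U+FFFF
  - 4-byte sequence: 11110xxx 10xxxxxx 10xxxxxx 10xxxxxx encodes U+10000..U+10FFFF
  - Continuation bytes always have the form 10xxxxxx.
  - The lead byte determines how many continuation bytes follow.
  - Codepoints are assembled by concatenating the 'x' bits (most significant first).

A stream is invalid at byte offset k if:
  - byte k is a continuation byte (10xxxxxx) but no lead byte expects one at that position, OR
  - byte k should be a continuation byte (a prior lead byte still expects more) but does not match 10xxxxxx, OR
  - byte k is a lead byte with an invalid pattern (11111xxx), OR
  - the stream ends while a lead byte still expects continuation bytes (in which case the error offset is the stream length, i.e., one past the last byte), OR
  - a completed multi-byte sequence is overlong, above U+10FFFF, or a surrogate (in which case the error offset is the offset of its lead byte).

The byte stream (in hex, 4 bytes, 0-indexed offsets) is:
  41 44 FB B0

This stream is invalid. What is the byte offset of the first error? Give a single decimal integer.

Byte[0]=41: 1-byte ASCII. cp=U+0041
Byte[1]=44: 1-byte ASCII. cp=U+0044
Byte[2]=FB: INVALID lead byte (not 0xxx/110x/1110/11110)

Answer: 2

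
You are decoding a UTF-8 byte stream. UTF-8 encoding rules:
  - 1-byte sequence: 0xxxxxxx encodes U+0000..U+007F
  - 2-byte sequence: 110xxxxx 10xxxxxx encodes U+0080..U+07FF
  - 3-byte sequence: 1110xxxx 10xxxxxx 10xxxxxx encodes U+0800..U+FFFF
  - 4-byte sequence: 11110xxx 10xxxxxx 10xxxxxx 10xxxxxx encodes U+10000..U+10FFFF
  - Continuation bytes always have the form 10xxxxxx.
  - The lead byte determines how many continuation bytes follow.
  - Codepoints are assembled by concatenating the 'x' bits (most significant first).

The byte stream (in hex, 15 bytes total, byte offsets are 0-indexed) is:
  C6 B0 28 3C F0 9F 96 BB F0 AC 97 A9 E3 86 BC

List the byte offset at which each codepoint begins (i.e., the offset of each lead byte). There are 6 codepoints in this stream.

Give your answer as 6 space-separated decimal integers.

Byte[0]=C6: 2-byte lead, need 1 cont bytes. acc=0x6
Byte[1]=B0: continuation. acc=(acc<<6)|0x30=0x1B0
Completed: cp=U+01B0 (starts at byte 0)
Byte[2]=28: 1-byte ASCII. cp=U+0028
Byte[3]=3C: 1-byte ASCII. cp=U+003C
Byte[4]=F0: 4-byte lead, need 3 cont bytes. acc=0x0
Byte[5]=9F: continuation. acc=(acc<<6)|0x1F=0x1F
Byte[6]=96: continuation. acc=(acc<<6)|0x16=0x7D6
Byte[7]=BB: continuation. acc=(acc<<6)|0x3B=0x1F5BB
Completed: cp=U+1F5BB (starts at byte 4)
Byte[8]=F0: 4-byte lead, need 3 cont bytes. acc=0x0
Byte[9]=AC: continuation. acc=(acc<<6)|0x2C=0x2C
Byte[10]=97: continuation. acc=(acc<<6)|0x17=0xB17
Byte[11]=A9: continuation. acc=(acc<<6)|0x29=0x2C5E9
Completed: cp=U+2C5E9 (starts at byte 8)
Byte[12]=E3: 3-byte lead, need 2 cont bytes. acc=0x3
Byte[13]=86: continuation. acc=(acc<<6)|0x06=0xC6
Byte[14]=BC: continuation. acc=(acc<<6)|0x3C=0x31BC
Completed: cp=U+31BC (starts at byte 12)

Answer: 0 2 3 4 8 12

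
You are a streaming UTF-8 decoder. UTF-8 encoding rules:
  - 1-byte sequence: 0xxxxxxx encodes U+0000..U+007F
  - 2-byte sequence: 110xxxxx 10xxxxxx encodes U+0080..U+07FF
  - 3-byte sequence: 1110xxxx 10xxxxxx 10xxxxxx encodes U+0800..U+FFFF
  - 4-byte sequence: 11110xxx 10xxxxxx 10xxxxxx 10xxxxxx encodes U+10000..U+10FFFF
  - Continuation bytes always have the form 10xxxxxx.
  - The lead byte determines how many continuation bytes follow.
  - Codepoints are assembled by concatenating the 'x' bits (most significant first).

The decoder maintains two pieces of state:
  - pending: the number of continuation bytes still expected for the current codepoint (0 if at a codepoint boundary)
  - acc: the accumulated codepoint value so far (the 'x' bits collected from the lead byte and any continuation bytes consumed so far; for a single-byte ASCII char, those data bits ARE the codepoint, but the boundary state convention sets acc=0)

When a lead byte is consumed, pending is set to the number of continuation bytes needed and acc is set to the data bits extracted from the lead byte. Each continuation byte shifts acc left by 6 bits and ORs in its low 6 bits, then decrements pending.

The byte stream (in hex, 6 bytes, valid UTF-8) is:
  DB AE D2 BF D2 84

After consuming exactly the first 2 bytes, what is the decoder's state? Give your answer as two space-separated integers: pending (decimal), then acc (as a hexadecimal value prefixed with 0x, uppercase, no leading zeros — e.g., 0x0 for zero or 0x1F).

Answer: 0 0x6EE

Derivation:
Byte[0]=DB: 2-byte lead. pending=1, acc=0x1B
Byte[1]=AE: continuation. acc=(acc<<6)|0x2E=0x6EE, pending=0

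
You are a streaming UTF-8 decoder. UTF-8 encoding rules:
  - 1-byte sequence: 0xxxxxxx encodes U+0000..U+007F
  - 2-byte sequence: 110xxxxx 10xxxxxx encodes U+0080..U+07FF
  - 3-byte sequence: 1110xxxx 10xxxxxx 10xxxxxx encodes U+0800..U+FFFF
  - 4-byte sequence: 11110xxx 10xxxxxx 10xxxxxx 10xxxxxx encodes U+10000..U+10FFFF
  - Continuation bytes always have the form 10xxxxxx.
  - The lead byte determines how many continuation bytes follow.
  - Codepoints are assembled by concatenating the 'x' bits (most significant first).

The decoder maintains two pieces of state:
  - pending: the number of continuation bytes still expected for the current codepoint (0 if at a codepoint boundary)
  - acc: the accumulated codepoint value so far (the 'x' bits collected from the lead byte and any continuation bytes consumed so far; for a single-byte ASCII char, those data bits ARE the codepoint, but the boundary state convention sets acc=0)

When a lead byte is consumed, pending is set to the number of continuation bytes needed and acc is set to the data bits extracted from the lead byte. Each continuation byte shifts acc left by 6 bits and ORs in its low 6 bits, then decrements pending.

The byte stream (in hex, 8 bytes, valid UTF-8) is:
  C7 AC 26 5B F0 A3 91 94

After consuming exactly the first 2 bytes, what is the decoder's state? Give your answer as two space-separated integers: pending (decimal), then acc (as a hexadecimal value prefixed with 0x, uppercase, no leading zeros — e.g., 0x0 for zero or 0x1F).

Byte[0]=C7: 2-byte lead. pending=1, acc=0x7
Byte[1]=AC: continuation. acc=(acc<<6)|0x2C=0x1EC, pending=0

Answer: 0 0x1EC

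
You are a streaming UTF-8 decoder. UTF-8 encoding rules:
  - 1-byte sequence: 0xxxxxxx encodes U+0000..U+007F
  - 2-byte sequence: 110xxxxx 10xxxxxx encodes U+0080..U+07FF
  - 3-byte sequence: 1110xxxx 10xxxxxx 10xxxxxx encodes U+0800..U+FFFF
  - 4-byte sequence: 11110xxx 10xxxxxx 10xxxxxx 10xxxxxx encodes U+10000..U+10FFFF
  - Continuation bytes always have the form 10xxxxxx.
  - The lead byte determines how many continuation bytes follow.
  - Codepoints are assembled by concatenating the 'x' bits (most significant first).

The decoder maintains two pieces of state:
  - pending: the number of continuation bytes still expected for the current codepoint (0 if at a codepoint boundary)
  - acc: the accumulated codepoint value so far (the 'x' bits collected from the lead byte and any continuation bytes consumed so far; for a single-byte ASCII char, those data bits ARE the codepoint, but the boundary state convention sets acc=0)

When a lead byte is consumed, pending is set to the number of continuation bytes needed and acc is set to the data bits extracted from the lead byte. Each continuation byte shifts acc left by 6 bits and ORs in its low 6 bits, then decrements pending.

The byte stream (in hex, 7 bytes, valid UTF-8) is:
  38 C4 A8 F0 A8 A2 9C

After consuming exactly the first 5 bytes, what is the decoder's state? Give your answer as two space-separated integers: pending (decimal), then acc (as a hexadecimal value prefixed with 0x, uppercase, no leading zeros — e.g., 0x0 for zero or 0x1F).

Answer: 2 0x28

Derivation:
Byte[0]=38: 1-byte. pending=0, acc=0x0
Byte[1]=C4: 2-byte lead. pending=1, acc=0x4
Byte[2]=A8: continuation. acc=(acc<<6)|0x28=0x128, pending=0
Byte[3]=F0: 4-byte lead. pending=3, acc=0x0
Byte[4]=A8: continuation. acc=(acc<<6)|0x28=0x28, pending=2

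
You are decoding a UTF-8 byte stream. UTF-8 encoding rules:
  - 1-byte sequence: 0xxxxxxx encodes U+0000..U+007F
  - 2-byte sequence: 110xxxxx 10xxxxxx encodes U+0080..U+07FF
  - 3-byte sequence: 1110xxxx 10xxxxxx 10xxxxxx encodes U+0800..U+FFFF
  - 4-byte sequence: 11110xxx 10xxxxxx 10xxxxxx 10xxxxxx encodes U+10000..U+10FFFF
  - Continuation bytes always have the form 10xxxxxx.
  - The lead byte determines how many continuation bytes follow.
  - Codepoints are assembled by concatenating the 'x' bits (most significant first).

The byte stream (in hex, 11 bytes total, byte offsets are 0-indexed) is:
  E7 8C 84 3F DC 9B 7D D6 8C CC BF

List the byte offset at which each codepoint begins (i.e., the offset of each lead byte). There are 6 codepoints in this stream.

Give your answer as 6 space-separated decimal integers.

Byte[0]=E7: 3-byte lead, need 2 cont bytes. acc=0x7
Byte[1]=8C: continuation. acc=(acc<<6)|0x0C=0x1CC
Byte[2]=84: continuation. acc=(acc<<6)|0x04=0x7304
Completed: cp=U+7304 (starts at byte 0)
Byte[3]=3F: 1-byte ASCII. cp=U+003F
Byte[4]=DC: 2-byte lead, need 1 cont bytes. acc=0x1C
Byte[5]=9B: continuation. acc=(acc<<6)|0x1B=0x71B
Completed: cp=U+071B (starts at byte 4)
Byte[6]=7D: 1-byte ASCII. cp=U+007D
Byte[7]=D6: 2-byte lead, need 1 cont bytes. acc=0x16
Byte[8]=8C: continuation. acc=(acc<<6)|0x0C=0x58C
Completed: cp=U+058C (starts at byte 7)
Byte[9]=CC: 2-byte lead, need 1 cont bytes. acc=0xC
Byte[10]=BF: continuation. acc=(acc<<6)|0x3F=0x33F
Completed: cp=U+033F (starts at byte 9)

Answer: 0 3 4 6 7 9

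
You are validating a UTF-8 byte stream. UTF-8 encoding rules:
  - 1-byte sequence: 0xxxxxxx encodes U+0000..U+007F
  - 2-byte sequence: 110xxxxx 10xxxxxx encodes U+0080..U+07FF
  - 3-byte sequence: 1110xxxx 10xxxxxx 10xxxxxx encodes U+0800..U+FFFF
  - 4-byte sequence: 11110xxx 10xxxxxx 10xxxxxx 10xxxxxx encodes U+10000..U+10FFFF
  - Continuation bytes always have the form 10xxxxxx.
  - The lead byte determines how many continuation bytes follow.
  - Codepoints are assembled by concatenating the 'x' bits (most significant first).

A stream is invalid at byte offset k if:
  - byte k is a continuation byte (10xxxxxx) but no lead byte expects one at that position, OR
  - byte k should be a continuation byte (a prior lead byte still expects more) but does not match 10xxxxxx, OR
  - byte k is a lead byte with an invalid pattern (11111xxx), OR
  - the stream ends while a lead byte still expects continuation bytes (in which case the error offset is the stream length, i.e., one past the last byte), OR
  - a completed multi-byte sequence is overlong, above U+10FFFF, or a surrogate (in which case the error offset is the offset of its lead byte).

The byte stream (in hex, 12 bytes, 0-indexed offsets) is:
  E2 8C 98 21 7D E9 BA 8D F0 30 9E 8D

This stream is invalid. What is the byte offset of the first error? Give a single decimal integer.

Answer: 9

Derivation:
Byte[0]=E2: 3-byte lead, need 2 cont bytes. acc=0x2
Byte[1]=8C: continuation. acc=(acc<<6)|0x0C=0x8C
Byte[2]=98: continuation. acc=(acc<<6)|0x18=0x2318
Completed: cp=U+2318 (starts at byte 0)
Byte[3]=21: 1-byte ASCII. cp=U+0021
Byte[4]=7D: 1-byte ASCII. cp=U+007D
Byte[5]=E9: 3-byte lead, need 2 cont bytes. acc=0x9
Byte[6]=BA: continuation. acc=(acc<<6)|0x3A=0x27A
Byte[7]=8D: continuation. acc=(acc<<6)|0x0D=0x9E8D
Completed: cp=U+9E8D (starts at byte 5)
Byte[8]=F0: 4-byte lead, need 3 cont bytes. acc=0x0
Byte[9]=30: expected 10xxxxxx continuation. INVALID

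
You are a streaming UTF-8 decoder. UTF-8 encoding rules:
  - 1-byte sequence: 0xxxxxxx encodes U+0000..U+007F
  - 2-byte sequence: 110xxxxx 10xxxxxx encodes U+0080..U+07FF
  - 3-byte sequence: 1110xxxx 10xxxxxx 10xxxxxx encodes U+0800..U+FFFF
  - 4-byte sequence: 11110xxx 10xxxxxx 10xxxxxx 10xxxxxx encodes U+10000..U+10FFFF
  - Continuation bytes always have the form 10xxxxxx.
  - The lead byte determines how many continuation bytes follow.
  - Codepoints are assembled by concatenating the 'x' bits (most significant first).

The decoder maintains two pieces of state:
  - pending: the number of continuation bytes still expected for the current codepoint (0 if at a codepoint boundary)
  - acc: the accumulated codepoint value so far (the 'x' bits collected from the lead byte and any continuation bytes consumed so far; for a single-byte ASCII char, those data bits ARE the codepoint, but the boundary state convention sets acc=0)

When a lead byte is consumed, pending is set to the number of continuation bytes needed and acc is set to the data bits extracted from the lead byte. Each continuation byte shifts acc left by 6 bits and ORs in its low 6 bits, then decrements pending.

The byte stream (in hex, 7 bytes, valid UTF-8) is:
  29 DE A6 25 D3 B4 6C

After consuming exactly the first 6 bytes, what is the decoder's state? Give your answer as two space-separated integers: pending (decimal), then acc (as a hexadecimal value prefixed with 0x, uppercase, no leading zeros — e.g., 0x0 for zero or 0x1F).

Byte[0]=29: 1-byte. pending=0, acc=0x0
Byte[1]=DE: 2-byte lead. pending=1, acc=0x1E
Byte[2]=A6: continuation. acc=(acc<<6)|0x26=0x7A6, pending=0
Byte[3]=25: 1-byte. pending=0, acc=0x0
Byte[4]=D3: 2-byte lead. pending=1, acc=0x13
Byte[5]=B4: continuation. acc=(acc<<6)|0x34=0x4F4, pending=0

Answer: 0 0x4F4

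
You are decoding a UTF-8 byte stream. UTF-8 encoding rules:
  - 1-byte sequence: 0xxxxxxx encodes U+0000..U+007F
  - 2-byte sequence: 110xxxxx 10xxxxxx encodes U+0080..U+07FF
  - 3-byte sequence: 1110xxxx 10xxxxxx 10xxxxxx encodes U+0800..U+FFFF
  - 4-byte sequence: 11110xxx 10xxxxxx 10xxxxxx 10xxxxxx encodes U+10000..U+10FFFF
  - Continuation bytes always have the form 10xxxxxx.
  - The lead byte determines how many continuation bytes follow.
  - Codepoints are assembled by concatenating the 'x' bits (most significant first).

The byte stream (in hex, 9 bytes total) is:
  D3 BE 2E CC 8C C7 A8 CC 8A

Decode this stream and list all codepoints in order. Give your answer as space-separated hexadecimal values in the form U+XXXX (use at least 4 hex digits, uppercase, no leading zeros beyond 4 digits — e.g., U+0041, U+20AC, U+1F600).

Answer: U+04FE U+002E U+030C U+01E8 U+030A

Derivation:
Byte[0]=D3: 2-byte lead, need 1 cont bytes. acc=0x13
Byte[1]=BE: continuation. acc=(acc<<6)|0x3E=0x4FE
Completed: cp=U+04FE (starts at byte 0)
Byte[2]=2E: 1-byte ASCII. cp=U+002E
Byte[3]=CC: 2-byte lead, need 1 cont bytes. acc=0xC
Byte[4]=8C: continuation. acc=(acc<<6)|0x0C=0x30C
Completed: cp=U+030C (starts at byte 3)
Byte[5]=C7: 2-byte lead, need 1 cont bytes. acc=0x7
Byte[6]=A8: continuation. acc=(acc<<6)|0x28=0x1E8
Completed: cp=U+01E8 (starts at byte 5)
Byte[7]=CC: 2-byte lead, need 1 cont bytes. acc=0xC
Byte[8]=8A: continuation. acc=(acc<<6)|0x0A=0x30A
Completed: cp=U+030A (starts at byte 7)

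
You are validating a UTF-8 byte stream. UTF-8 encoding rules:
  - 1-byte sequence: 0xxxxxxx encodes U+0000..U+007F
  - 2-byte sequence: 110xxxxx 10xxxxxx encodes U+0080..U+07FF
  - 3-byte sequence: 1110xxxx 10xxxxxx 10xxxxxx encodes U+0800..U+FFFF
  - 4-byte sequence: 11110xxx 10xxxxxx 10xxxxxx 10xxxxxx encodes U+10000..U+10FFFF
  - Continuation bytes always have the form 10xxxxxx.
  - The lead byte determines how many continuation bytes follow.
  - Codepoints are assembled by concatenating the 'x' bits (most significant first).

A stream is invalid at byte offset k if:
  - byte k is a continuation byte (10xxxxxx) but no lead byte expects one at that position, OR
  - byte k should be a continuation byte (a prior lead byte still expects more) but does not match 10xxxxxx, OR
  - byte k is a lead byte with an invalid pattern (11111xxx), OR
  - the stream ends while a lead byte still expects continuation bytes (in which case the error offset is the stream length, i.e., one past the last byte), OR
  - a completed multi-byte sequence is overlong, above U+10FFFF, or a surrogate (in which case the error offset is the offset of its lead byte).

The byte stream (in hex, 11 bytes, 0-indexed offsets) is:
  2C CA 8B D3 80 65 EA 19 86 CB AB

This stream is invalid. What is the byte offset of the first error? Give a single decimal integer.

Byte[0]=2C: 1-byte ASCII. cp=U+002C
Byte[1]=CA: 2-byte lead, need 1 cont bytes. acc=0xA
Byte[2]=8B: continuation. acc=(acc<<6)|0x0B=0x28B
Completed: cp=U+028B (starts at byte 1)
Byte[3]=D3: 2-byte lead, need 1 cont bytes. acc=0x13
Byte[4]=80: continuation. acc=(acc<<6)|0x00=0x4C0
Completed: cp=U+04C0 (starts at byte 3)
Byte[5]=65: 1-byte ASCII. cp=U+0065
Byte[6]=EA: 3-byte lead, need 2 cont bytes. acc=0xA
Byte[7]=19: expected 10xxxxxx continuation. INVALID

Answer: 7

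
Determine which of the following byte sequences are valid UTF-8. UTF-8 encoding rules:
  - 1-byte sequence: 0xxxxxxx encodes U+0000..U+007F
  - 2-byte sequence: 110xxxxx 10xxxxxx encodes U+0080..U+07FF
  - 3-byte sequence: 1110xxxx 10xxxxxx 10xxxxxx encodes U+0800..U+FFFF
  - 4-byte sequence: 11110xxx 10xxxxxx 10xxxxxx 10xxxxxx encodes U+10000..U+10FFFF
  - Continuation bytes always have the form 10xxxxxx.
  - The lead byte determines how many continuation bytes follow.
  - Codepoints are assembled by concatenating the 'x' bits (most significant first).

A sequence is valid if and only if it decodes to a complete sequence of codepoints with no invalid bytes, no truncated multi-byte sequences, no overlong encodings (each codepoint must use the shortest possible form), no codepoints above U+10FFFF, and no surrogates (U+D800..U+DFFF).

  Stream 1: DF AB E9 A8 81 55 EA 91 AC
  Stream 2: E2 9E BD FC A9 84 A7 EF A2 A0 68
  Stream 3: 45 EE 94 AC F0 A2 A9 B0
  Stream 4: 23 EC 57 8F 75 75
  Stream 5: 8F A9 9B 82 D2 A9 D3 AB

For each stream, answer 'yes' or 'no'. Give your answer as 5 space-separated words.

Stream 1: decodes cleanly. VALID
Stream 2: error at byte offset 3. INVALID
Stream 3: decodes cleanly. VALID
Stream 4: error at byte offset 2. INVALID
Stream 5: error at byte offset 0. INVALID

Answer: yes no yes no no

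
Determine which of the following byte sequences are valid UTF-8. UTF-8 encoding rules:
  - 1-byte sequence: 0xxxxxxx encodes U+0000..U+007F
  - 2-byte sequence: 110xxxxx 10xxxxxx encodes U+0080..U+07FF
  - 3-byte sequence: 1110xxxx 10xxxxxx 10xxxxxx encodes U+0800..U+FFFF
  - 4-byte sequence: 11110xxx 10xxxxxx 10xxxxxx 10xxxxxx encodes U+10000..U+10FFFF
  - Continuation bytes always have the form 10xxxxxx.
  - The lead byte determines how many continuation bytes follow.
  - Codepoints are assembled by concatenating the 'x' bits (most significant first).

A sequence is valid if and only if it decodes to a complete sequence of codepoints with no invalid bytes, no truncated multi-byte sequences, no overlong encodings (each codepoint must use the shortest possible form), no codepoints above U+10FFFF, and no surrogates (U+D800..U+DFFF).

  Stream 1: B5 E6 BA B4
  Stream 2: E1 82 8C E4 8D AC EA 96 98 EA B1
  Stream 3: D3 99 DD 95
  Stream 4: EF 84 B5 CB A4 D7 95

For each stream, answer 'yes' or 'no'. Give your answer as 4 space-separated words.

Answer: no no yes yes

Derivation:
Stream 1: error at byte offset 0. INVALID
Stream 2: error at byte offset 11. INVALID
Stream 3: decodes cleanly. VALID
Stream 4: decodes cleanly. VALID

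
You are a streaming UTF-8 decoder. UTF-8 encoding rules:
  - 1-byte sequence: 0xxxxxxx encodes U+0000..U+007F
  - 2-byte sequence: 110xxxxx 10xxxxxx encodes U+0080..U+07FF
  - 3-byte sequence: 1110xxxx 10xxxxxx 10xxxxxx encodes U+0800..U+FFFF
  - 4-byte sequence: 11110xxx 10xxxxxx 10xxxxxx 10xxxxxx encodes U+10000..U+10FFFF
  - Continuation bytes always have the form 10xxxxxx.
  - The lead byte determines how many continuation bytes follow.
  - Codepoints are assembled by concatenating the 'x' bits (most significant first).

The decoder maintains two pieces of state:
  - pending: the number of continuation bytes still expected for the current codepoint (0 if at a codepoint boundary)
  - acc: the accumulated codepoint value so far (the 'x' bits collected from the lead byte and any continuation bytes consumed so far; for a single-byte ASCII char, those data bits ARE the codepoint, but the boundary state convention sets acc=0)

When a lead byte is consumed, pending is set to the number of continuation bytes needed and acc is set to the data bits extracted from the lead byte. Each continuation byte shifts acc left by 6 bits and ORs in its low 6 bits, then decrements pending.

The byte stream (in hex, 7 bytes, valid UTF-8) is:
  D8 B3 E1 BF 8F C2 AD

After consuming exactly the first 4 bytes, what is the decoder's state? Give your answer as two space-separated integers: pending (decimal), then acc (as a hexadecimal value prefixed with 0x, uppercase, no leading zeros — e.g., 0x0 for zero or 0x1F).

Byte[0]=D8: 2-byte lead. pending=1, acc=0x18
Byte[1]=B3: continuation. acc=(acc<<6)|0x33=0x633, pending=0
Byte[2]=E1: 3-byte lead. pending=2, acc=0x1
Byte[3]=BF: continuation. acc=(acc<<6)|0x3F=0x7F, pending=1

Answer: 1 0x7F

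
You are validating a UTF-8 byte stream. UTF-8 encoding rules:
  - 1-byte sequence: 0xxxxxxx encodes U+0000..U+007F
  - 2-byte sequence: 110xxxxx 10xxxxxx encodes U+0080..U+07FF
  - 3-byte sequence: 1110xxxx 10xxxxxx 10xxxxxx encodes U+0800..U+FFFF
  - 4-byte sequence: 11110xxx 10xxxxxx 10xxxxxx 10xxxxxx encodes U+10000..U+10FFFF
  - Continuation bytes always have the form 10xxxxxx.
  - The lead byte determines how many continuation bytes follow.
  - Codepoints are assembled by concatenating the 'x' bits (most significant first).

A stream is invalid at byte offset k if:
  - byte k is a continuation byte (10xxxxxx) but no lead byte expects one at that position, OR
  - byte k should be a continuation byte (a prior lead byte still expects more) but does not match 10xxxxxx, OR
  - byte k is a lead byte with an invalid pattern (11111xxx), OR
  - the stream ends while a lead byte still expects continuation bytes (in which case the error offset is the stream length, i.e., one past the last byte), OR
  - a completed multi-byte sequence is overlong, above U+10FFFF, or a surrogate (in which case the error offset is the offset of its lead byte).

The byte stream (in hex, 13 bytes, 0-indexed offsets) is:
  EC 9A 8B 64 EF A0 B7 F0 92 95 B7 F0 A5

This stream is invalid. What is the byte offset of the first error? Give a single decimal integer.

Answer: 13

Derivation:
Byte[0]=EC: 3-byte lead, need 2 cont bytes. acc=0xC
Byte[1]=9A: continuation. acc=(acc<<6)|0x1A=0x31A
Byte[2]=8B: continuation. acc=(acc<<6)|0x0B=0xC68B
Completed: cp=U+C68B (starts at byte 0)
Byte[3]=64: 1-byte ASCII. cp=U+0064
Byte[4]=EF: 3-byte lead, need 2 cont bytes. acc=0xF
Byte[5]=A0: continuation. acc=(acc<<6)|0x20=0x3E0
Byte[6]=B7: continuation. acc=(acc<<6)|0x37=0xF837
Completed: cp=U+F837 (starts at byte 4)
Byte[7]=F0: 4-byte lead, need 3 cont bytes. acc=0x0
Byte[8]=92: continuation. acc=(acc<<6)|0x12=0x12
Byte[9]=95: continuation. acc=(acc<<6)|0x15=0x495
Byte[10]=B7: continuation. acc=(acc<<6)|0x37=0x12577
Completed: cp=U+12577 (starts at byte 7)
Byte[11]=F0: 4-byte lead, need 3 cont bytes. acc=0x0
Byte[12]=A5: continuation. acc=(acc<<6)|0x25=0x25
Byte[13]: stream ended, expected continuation. INVALID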